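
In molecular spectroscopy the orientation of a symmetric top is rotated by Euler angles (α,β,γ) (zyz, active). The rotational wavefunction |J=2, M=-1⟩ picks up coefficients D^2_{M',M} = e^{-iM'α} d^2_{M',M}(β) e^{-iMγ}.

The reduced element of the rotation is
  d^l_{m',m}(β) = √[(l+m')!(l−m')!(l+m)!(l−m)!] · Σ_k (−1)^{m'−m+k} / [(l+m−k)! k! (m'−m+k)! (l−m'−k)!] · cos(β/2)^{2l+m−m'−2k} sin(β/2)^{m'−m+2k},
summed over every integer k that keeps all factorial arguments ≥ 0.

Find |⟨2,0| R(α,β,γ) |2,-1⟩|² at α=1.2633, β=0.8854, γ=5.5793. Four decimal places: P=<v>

P=0.3602

D^2_{0,-1}(1.2633,0.8854,5.5793) = e^{-i·0·1.2633}·d^2_{0,-1}(0.8854)·e^{-i·-1·5.5793}. Compute d first:
With c≡cos(β/2)=0.903598 and s≡sin(β/2)=0.428381, N=[2·2·1·6]^{1/2}=4.898979
k∈{0,1} keeps every argument non-negative
  k=0: (−1)^1·4.8990/(2)·0.9036^3·0.4284^1 = -0.774162
  k=1: (−1)^2·4.8990/(2)·0.9036^1·0.4284^3 = +0.173997
d^2_{0,-1}(0.8854) = -0.774162 +0.173997 = -0.600165
|D^2_{0,-1}|² = |d^2_{0,-1}(β)|² = (-0.600165)² = 0.360198 (the z-rotation phases have unit modulus)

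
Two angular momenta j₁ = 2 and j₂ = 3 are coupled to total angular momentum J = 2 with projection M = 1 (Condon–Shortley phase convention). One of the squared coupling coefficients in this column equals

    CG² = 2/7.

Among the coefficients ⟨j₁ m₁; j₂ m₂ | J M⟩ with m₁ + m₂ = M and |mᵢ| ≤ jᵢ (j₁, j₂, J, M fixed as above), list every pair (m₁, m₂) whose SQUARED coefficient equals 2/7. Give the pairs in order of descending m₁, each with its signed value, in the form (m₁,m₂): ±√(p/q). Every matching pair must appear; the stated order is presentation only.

(1,0): −√(2/7)

Admissible pairs with m₁+m₂ = M = 1: (-2,3), (-1,2), (0,1), (1,0), (2,-1)
  (m₁,m₂)=(2,-1): CG² = 3/14, CG = +√(3/14)
  (m₁,m₂)=(1,0): CG² = 2/7, CG = −√(2/7)   ← matches the target
  (m₁,m₂)=(0,1): CG² = 1/7, CG = +√(1/7)
  (m₁,m₂)=(-1,2): CG² = 0/1, CG = 0
  (m₁,m₂)=(-2,3): CG² = 5/14, CG = −√(5/14)
Pairs with CG² = 2/7: (1,0): −√(2/7)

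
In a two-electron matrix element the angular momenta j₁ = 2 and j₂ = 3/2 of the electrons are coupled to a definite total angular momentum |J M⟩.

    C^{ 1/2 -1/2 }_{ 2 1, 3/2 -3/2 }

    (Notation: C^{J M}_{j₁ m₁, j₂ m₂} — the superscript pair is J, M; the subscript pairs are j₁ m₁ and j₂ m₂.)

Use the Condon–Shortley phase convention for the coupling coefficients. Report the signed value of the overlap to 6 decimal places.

+√(1/10) = +0.316228

√[2·3!1!0!/5! · 3!1!0!3!0!1!] = √(18/5)
  +(−1)^0/∏(0,3,1,0,0,0)! = 1/6  (running 1/6)
⟨..|..⟩ = √(18/5)·(1/6) = +0.316228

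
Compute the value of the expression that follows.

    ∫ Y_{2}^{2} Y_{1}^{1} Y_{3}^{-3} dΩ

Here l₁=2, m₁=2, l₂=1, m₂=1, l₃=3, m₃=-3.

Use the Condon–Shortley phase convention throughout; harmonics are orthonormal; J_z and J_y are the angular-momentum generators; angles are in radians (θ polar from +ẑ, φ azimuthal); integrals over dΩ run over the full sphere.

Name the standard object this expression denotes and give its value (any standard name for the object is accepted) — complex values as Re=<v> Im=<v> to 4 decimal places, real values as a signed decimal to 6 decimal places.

This is a Gaunt coefficient — the integral of a triple product of spherical harmonics over the sphere.
Checks pass: Σm=0; 6 even; l₃=3∈[1,3].
(2·2+1)(2·1+1)(2·3+1) = 105
Δ: 0! 4! 2! / 7! → 1/105
sum: t=0:+1/4 = 1/4
3j²(2 1 3; 0 0 0) = Δ·Π!·Σ² = 3/35  (sign -1)
sum: t=0:+1/48 = 1/48
3j²(2 1 3; 2 1 -3) = Δ·Π!·Σ² = 1/7  (sign +1)
combine: 4πI² = 105·3/35·1/7 = 9/7
take √, sign -1: I = -0.31986543

Gaunt coefficient, -0.319865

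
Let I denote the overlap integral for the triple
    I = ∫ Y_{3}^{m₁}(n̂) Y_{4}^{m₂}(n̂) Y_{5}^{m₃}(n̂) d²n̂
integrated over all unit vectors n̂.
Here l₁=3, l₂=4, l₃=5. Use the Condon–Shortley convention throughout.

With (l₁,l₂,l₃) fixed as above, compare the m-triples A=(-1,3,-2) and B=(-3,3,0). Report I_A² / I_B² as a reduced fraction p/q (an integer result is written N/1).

Shared (l₁,l₂,l₃)=(3,4,5): N and (l;000)² cancel in I_A²/I_B².
A: Δ = 2!·4!·6!/13! = 1/180180; Racah Σ t=1..2: t=1:−1/4320 t=2:+1/960 = 7/8640; ⇒ 3j(3 4 5; -1 3 -2)² = 343/12870, sgn -1
B: Δ = 2!·4!·6!/13! = 1/180180; Racah Σ t=2..2: t=2:+1/5760 = 1/5760; ⇒ 3j(3 4 5; -3 3 0)² = 5/572, sgn -1
I_A²/I_B² = (343/12870)/(5/572) = 686/225

686/225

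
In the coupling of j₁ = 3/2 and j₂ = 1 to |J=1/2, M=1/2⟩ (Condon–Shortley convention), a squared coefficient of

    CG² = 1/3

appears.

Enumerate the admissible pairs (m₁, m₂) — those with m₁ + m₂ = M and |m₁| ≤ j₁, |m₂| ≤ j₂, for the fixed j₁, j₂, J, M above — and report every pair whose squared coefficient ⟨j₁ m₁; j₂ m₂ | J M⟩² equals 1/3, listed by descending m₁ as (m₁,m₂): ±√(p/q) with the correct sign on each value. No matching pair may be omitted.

(1/2,0): −√(1/3)

Admissible pairs with m₁+m₂ = M = 1/2: (-1/2,1), (1/2,0), (3/2,-1)
  (m₁,m₂)=(3/2,-1): CG² = 1/2, CG = +√(1/2)
  (m₁,m₂)=(1/2,0): CG² = 1/3, CG = −√(1/3)   ← matches the target
  (m₁,m₂)=(-1/2,1): CG² = 1/6, CG = +√(1/6)
Pairs with CG² = 1/3: (1/2,0): −√(1/3)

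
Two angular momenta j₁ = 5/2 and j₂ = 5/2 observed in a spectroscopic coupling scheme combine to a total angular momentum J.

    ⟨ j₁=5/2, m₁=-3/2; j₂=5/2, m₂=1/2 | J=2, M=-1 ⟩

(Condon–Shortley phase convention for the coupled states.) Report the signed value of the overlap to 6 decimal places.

√[5·3!2!2!/8! · 1!4!3!2!1!3!] = √(36/7)
  +(−1)^2/∏(2,1,2,1,0,1)! = 1/4  (running 1/4)
  +(−1)^3/∏(3,0,1,0,1,2)! = -1/12  (running 1/6)
⟨..|..⟩ = √(36/7)·(1/6) = +0.377964

+0.377964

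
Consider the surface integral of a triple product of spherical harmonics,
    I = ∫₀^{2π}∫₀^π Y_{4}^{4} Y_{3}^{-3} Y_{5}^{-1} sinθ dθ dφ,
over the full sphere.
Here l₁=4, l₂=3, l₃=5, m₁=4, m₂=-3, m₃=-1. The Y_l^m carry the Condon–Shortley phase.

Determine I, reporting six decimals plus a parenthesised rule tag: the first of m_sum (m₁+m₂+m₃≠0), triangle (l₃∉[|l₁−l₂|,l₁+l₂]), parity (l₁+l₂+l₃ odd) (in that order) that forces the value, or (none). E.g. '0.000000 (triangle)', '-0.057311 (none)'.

Rules hold: Σm=0, L=12 even, 1≤5≤7.
N = 9·7·11 = 693
Δ = 2!·6!·4!/13! = 1/180180
Racah Σ t=0..2: t=0:+1/576 t=1:−1/144 t=2:+1/576 = -1/288
⇒ 3j(4 3 5; 0 0 0)² = 20/1001, sgn +1
Racah Σ t=0..0: t=0:+1/34560 = 1/34560
⇒ 3j(4 3 5; 4 -3 -1)² = 1/429, sgn +1
4πI² = N·(3j₀)²·(3jₘ)² = 60/1859
I = +1·√(0.0322754/4π) = 0.05067935
No selection rule forces the value: the integral is nonzero (none).

0.050679 (none)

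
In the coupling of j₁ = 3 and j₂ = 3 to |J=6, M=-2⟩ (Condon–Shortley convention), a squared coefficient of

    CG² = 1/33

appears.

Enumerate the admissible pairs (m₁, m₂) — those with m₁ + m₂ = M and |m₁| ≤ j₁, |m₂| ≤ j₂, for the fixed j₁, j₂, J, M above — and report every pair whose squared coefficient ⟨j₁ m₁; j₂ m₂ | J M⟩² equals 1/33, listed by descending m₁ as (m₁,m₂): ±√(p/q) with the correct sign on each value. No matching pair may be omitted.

(1,-3): +√(1/33); (-3,1): +√(1/33)

Admissible pairs with m₁+m₂ = M = -2: (-3,1), (-2,0), (-1,-1), (0,-2), (1,-3)
  (m₁,m₂)=(1,-3): CG² = 1/33, CG = +√(1/33)   ← matches the target
  (m₁,m₂)=(0,-2): CG² = 8/33, CG = +√(8/33)
  (m₁,m₂)=(-1,-1): CG² = 5/11, CG = +√(5/11)
  (m₁,m₂)=(-2,0): CG² = 8/33, CG = +√(8/33)
  (m₁,m₂)=(-3,1): CG² = 1/33, CG = +√(1/33)   ← matches the target
Pairs with CG² = 1/33: (1,-3): +√(1/33); (-3,1): +√(1/33)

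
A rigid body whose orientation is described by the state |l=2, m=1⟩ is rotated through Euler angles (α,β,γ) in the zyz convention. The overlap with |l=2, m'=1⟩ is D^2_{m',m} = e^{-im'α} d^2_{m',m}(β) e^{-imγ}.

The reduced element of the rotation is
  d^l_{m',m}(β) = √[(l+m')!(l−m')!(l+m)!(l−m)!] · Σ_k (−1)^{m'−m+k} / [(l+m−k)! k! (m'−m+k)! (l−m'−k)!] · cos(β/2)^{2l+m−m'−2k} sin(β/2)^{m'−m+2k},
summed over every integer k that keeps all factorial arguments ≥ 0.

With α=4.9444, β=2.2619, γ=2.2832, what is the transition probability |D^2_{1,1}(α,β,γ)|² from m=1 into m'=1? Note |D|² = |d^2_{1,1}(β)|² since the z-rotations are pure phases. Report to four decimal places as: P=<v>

First d^2_{1,1}(β=2.2619), then the phase factors e^{-i(1)α} and e^{-i(1)γ}:
With c≡cos(β/2)=0.425800 and s≡sin(β/2)=0.904817, N=[6·1·6·1]^{1/2}=6.000000
Admissible k: 0..1 (factorial args all ≥0)
  k=0: (−1)^0·6.0000/(6)·0.4258^4·0.9048^0 = +0.032872
  k=1: (−1)^1·6.0000/(2)·0.4258^2·0.9048^2 = -0.445302
d^2_{1,1}(2.2619) = +0.032872 -0.445302 = -0.412431
|D^2_{1,1}|² = |d^2_{1,1}(β)|² = (-0.412431)² = 0.170099 (the z-rotation phases have unit modulus)

P=0.1701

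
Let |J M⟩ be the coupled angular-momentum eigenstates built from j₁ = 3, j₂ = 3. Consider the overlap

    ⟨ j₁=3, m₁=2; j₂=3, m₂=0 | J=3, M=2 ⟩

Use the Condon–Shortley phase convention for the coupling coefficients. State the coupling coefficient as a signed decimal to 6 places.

triangle: 3!*3!*3!/10! = 216/3628800
(j±m)!: 5!*1!*3!*3!*5!*1! = 518400
prefactor² = (2J+1)*Δ*N² = 216
  k=0: +1/(0!*3!*1!*3!*2!*0!) = 1/72
  k=1: −1/(1!*2!*0!*2!*3!*1!) = -1/24
Σ = -1/36  ⇒  CG² = 216*(-1/36)² = 1/6
CG = −√(1/6) = -0.408248

−√(1/6) ≈ -0.408248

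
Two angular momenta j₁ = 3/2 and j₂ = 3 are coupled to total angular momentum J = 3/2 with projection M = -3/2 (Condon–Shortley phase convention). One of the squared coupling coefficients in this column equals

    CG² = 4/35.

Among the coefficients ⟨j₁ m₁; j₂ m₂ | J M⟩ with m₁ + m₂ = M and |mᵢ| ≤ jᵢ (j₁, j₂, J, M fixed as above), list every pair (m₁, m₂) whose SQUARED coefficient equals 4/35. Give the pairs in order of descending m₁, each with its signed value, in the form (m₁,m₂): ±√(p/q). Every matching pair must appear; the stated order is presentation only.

(-1/2,-1): +√(4/35)

Admissible pairs with m₁+m₂ = M = -3/2: (-3/2,0), (-1/2,-1), (1/2,-2), (3/2,-3)
  (m₁,m₂)=(3/2,-3): CG² = 4/7, CG = +√(4/7)
  (m₁,m₂)=(1/2,-2): CG² = 2/7, CG = −√(2/7)
  (m₁,m₂)=(-1/2,-1): CG² = 4/35, CG = +√(4/35)   ← matches the target
  (m₁,m₂)=(-3/2,0): CG² = 1/35, CG = −√(1/35)
Pairs with CG² = 4/35: (-1/2,-1): +√(4/35)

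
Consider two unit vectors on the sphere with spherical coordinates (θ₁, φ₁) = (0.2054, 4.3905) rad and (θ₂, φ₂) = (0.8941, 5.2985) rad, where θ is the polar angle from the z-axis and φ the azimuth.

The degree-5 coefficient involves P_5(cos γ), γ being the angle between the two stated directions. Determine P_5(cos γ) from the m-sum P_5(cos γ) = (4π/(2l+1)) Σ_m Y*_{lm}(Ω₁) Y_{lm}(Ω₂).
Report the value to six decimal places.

-0.380854

Expand P_5 via completeness: Σ_{m} conj(Y_{5,m}) at Ω₁ times Y_{5,m} at Ω₂ —
  [-5]  conj(Y_{5,-5})(Ω₁) = (-0.000164, 0.000006) ; Y_{5,-5}(Ω₂) = (0.028007, -0.130733) ; Δ = (-0.000004, 0.000022)
  [-4]  conj(Y_{5,-4})(Ω₁) = (0.000695, -0.002387) ; Y_{5,-4}(Ω₂) = (-0.237290, -0.242933) ; Δ = (-0.000745, 0.000398)
  [-3]  conj(Y_{5,-3})(Ω₁) = (0.018408, 0.012733) ; Y_{5,-3}(Ω₂) = (-0.407406, 0.077312) ; Δ = (-0.008484, -0.003764)
  [-2]  conj(Y_{5,-2})(Ω₁) = (-0.103518, 0.077684) ; Y_{5,-2}(Ω₂) = (-0.044180, 0.104911) ; Δ = (-0.003576, -0.014292)
  [-1]  conj(Y_{5,-1})(Ω₁) = (-0.142007, -0.425825) ; Y_{5,-1}(Ω₂) = (-0.174124, -0.262259) ; Δ = (-0.086950, 0.111389)
  [+0]  conj(Y_{5,0})(Ω₁) = (0.661703, -0.000000) ; Y_{5,0}(Ω₂) = (-0.202302, 0.000000) ; Δ = (-0.133864, 0.000000)
  [+1]  conj(Y_{5,1})(Ω₁) = (0.142007, -0.425825) ; Y_{5,1}(Ω₂) = (0.174124, -0.262259) ; Δ = (-0.086950, -0.111389)
  [+2]  conj(Y_{5,2})(Ω₁) = (-0.103518, -0.077684) ; Y_{5,2}(Ω₂) = (-0.044180, -0.104911) ; Δ = (-0.003576, 0.014292)
  [+3]  conj(Y_{5,3})(Ω₁) = (-0.018408, 0.012733) ; Y_{5,3}(Ω₂) = (0.407406, 0.077312) ; Δ = (-0.008484, 0.003764)
  [+4]  conj(Y_{5,4})(Ω₁) = (0.000695, 0.002387) ; Y_{5,4}(Ω₂) = (-0.237290, 0.242933) ; Δ = (-0.000745, -0.000398)
  [+5]  conj(Y_{5,5})(Ω₁) = (0.000164, 0.000006) ; Y_{5,5}(Ω₂) = (-0.028007, -0.130733) ; Δ = (-0.000004, -0.000022)
Total Σ_m = (-0.333381, -0.000000). Multiply by 1.142397: (-0.380854, -0.000000). P_5(cos γ) = -0.380854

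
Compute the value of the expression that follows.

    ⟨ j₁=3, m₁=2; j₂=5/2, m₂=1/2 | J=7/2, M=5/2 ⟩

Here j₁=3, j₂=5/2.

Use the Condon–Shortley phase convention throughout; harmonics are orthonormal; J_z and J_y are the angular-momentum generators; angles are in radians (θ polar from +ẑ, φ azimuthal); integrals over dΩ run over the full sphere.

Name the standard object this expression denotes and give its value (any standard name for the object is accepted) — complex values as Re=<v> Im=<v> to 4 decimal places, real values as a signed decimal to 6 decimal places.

Clebsch–Gordan coefficient, −√(2/63) ≈ -0.178174

This is a Clebsch–Gordan (vector-coupling) coefficient.
√[8·2!4!3!/10! · 5!1!3!2!6!1!] = √(4608/7)
  +(−1)^0/∏(0,2,1,3,3,0)! = 1/72  (running 1/72)
  +(−1)^1/∏(1,1,0,2,4,1)! = -1/48  (running -1/144)
⟨..|..⟩ = √(4608/7)·(-1/144) = -0.178174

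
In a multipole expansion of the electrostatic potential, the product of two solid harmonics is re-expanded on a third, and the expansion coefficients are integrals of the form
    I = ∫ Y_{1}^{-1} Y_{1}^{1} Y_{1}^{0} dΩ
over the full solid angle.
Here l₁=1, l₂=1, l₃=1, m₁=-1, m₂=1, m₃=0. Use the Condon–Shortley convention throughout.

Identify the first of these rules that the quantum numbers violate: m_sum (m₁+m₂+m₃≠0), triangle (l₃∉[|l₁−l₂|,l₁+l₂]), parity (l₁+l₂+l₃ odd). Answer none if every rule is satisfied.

parity

Σmᵢ = 0  ✓
l₃∈[|l₁−l₂|,l₁+l₂]=[0,2], have l₃=1  ✓
Σlᵢ = 3 ⇒ odd  ✗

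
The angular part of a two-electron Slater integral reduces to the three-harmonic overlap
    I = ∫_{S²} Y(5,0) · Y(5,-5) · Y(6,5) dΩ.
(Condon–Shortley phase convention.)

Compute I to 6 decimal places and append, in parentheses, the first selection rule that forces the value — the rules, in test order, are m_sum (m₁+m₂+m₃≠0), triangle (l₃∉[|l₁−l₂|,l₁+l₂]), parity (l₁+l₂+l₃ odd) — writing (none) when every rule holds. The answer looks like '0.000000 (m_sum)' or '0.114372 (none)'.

-0.152641 (none)

m-sum 0 ✓  L=16 even ✓  0≤6≤10 ✓
Π(2lᵢ+1) = 11×11×13 = 1573
triangle coeff Δ(5,5,6) = 1/28588560
Σ_t [0,4]: t=0:+1/345600 t=1:−1/13824 t=2:+1/5184 t=3:−1/13824 t=4:+1/345600 = 7/129600
(3j)²=80/7293 [(5 5 6; 0 0 0)], sign=+1
Σ_t [0,0]: t=0:+1/2073600 = 1/2073600
(3j)²=15/884 [(5 5 6; 0 -5 5)], sign=-1
⇒ 4πI² = 1100/3757
I = (-1)√(1100/3757/(4π)) = -0.15264086
No selection rule forces the value: the integral is nonzero (none).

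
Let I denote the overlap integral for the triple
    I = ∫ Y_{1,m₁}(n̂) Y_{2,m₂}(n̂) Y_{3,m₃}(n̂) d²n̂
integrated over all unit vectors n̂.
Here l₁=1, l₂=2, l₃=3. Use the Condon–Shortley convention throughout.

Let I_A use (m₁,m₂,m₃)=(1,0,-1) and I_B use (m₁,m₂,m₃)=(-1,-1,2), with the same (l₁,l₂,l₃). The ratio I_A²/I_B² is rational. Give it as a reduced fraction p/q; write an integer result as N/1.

Same 1,2,3: normalisation and zero-m 3j drop out of the ratio.
A: Δ: 0! 2! 4! / 7! → 1/105; sum: t=0:+1/8 = 1/8; 3j²(1 2 3; 1 0 -1) = Δ·Π!·Σ² = 2/35  (sign +1)
B: Δ: 0! 2! 4! / 7! → 1/105; sum: t=0:+1/12 = 1/12; 3j²(1 2 3; -1 -1 2) = Δ·Π!·Σ² = 2/21  (sign -1)
I_A²/I_B² = (2/35)/(2/21) = 3/5

3/5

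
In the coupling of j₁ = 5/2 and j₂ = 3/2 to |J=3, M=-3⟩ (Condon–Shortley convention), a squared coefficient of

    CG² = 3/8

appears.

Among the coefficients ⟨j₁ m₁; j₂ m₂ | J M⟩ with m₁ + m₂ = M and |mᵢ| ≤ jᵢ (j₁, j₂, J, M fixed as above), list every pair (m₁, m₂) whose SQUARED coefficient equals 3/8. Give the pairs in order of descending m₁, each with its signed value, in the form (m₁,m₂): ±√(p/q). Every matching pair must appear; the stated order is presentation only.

(-3/2,-3/2): +√(3/8)

Admissible pairs with m₁+m₂ = M = -3: (-5/2,-1/2), (-3/2,-3/2)
  (m₁,m₂)=(-3/2,-3/2): CG² = 3/8, CG = +√(3/8)   ← matches the target
  (m₁,m₂)=(-5/2,-1/2): CG² = 5/8, CG = −√(5/8)
Pairs with CG² = 3/8: (-3/2,-3/2): +√(3/8)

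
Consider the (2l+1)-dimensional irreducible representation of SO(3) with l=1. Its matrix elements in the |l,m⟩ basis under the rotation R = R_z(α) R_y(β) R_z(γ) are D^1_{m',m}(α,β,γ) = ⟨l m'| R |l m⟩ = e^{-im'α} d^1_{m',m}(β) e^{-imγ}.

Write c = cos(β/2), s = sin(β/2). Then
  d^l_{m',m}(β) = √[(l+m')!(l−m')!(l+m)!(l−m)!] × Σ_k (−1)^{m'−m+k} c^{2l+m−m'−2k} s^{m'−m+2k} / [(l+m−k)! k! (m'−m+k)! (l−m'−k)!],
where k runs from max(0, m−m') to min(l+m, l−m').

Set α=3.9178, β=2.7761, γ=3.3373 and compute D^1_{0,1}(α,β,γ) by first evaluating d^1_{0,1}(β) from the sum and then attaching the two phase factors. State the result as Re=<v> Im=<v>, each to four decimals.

First d^1_{0,1}(β=2.7761), then the phase factors e^{-i(0)α} and e^{-i(1)γ}:
Half-angle: c=0.181731, s=0.983348. N=√(1·1·2·1)=1.414214
The bounds max(0,m−m')=1 and min(l+m,l−m')=1 give 1 term
  k=1: (−1)^0·1.4142/(1)·0.1817^1·0.9833^1 = +0.252727
d^1_{0,1}(2.7761) = +0.252727
Phases: e^{-i·(0)·3.9178}=+1.000000+0.000000i, e^{-i·(1)·3.3373}=-0.980910+0.194460i ⇒ D=-0.247902+0.049145i

Re=-0.2479 Im=0.0491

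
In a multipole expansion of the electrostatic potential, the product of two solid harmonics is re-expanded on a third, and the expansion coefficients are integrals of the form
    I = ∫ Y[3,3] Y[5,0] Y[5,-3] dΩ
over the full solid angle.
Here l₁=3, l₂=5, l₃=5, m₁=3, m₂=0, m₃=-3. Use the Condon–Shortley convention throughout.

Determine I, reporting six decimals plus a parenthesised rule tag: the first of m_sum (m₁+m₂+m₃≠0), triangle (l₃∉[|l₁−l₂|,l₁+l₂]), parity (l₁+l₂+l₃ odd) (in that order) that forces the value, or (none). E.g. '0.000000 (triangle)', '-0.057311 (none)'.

0.000000 (parity)

Σlᵢ=13 odd — θ-integrand is odd under cosθ→−cosθ; I=0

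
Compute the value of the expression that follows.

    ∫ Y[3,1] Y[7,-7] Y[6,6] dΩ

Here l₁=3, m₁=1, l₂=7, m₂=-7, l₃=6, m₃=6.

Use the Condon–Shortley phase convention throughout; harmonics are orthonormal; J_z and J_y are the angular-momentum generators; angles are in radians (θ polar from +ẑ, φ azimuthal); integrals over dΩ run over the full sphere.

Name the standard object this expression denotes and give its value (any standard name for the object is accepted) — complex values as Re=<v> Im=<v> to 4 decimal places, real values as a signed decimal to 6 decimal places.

Gaunt coefficient, +0.220392

This is a Gaunt coefficient — the integral of a triple product of spherical harmonics over the sphere.
Checks pass: Σm=0; 16 even; l₃=6∈[4,10].
(2·3+1)(2·7+1)(2·6+1) = 1365
Δ: 4! 2! 10! / 17! → 1/2042040
sum: t=1:−1/207360 t=2:+1/57600 t=3:−1/207360 = 1/129600
3j²(3 7 6; 0 0 0) = Δ·Π!·Σ² = 168/12155  (sign +1)
sum: t=0:+1/174182400 = 1/174182400
3j²(3 7 6; 1 -7 6) = Δ·Π!·Σ² = 11/340  (sign +1)
combine: 4πI² = 1365·168/12155·11/340 = 882/1445
take √, sign +1: I = 0.22039180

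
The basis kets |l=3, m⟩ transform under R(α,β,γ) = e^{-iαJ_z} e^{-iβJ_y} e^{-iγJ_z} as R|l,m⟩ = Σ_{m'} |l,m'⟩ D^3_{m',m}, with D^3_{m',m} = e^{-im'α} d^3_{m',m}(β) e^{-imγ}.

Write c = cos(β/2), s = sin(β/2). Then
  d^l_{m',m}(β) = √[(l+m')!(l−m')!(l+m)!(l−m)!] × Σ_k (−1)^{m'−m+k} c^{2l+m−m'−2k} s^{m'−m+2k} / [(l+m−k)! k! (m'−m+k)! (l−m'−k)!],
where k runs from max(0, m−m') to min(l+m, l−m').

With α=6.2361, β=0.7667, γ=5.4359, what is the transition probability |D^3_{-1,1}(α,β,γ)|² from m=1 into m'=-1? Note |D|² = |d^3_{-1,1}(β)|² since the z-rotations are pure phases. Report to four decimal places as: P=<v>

P=0.2391

Split into d^3_{-1,1}(β=0.7667) × two z-phases.
With c≡cos(β/2)=0.927417 and s≡sin(β/2)=0.374029, N=[2·24·24·2]^{1/2}=48.000000
The bounds max(0,m−m')=2 and min(l+m,l−m')=4 give 3 terms
  k=2: (−1)^0·48.0000/(8)·0.9274^4·0.3740^2 = +0.620959
  k=3: (−1)^1·48.0000/(6)·0.9274^2·0.3740^4 = -0.134668
  k=4: (−1)^2·48.0000/(48)·0.9274^0·0.3740^6 = +0.002738
d^3_{-1,1}(0.7667) = +0.620959 -0.134668 +0.002738 = +0.489029
|D^3_{-1,1}|² = |d^3_{-1,1}(β)|² = (+0.489029)² = 0.239149 (the z-rotation phases have unit modulus)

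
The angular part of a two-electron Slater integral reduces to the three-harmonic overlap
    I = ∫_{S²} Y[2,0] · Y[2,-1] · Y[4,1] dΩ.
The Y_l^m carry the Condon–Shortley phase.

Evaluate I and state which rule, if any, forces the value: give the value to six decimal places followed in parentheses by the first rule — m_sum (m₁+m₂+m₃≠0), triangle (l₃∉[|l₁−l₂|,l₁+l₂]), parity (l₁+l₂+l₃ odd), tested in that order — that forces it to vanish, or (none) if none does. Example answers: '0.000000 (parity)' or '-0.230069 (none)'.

-0.220728 (none)

m-sum 0 ✓  L=8 even ✓  0≤4≤4 ✓
Π(2lᵢ+1) = 5×5×9 = 225
triangle coeff Δ(2,2,4) = 1/630
Σ_t [0,0]: t=0:+1/16 = 1/16
(3j)²=2/35 [(2 2 4; 0 0 0)], sign=+1
Σ_t [0,0]: t=0:+1/24 = 1/24
(3j)²=1/21 [(2 2 4; 0 -1 1)], sign=-1
⇒ 4πI² = 30/49
I = (-1)√(30/49/(4π)) = -0.22072812
No selection rule forces the value: the integral is nonzero (none).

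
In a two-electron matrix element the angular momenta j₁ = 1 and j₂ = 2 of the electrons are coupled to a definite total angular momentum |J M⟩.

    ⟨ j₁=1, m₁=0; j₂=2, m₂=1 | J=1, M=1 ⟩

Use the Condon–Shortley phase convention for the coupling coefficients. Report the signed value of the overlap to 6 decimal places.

j₁+j₂−J=2  J+j₁−j₂=0  J−j₁+j₂=2  j₁+j₂+J+1=5
(j₁±m₁, j₂±m₂, J±M) = (1,1,3,1,2,0)
P² = 6/5
sum k=1..1:
  [1] −1/2 = -1/2
S = -1/2
C² = P²·S² = 3/10 ; C = -0.547723

-0.547723  (= −√(3/10))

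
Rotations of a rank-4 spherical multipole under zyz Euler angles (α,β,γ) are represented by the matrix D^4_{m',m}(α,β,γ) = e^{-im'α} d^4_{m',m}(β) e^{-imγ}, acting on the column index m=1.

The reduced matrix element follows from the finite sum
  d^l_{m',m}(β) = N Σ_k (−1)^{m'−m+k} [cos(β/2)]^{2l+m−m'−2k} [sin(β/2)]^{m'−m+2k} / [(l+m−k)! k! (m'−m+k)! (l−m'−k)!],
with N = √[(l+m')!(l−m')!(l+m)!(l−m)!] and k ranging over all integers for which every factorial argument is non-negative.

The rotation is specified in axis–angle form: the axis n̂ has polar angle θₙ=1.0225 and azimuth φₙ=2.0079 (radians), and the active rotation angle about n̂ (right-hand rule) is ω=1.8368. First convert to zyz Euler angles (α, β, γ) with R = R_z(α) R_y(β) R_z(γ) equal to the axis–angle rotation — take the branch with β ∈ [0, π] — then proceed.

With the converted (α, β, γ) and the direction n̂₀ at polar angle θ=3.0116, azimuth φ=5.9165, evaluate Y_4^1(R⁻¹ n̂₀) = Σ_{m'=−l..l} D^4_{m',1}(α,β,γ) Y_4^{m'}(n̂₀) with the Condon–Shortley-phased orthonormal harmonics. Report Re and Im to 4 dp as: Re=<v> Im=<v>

Axis–angle → zyz. n̂ = (sinθₙcosφₙ, sinθₙsinφₙ, cosθₙ) = (-0.361265, +0.773177, +0.521234), ω = 1.8368.
R = I cosω + sinω [n̂]ₓ + (1−cosω) n̂n̂ᵀ gives
  R = [-0.098057, -0.855651, +0.508180; +0.150153, +0.492074, +0.857506; -0.983788, +0.160389, +0.080227]
β = atan2(√(R₁₃²+R₂₃²), R₃₃) = 1.490483; α = atan2(R₂₃, R₁₃) mod 2π = 1.035817; γ = atan2(R₃₂, −R₃₁) mod 2π = 0.161610
Need the full column D^4_{m',1} for m'=−4..4 at α=1.0358, β=1.4905, γ=0.1616.
cos(β/2)=0.734924, sin(β/2)=0.678149
d^4_{-4,1}: single k=5 term ⇒ +0.426038;  D = -0.284343-0.317265i
d^4_{-3,1}: k∈[4..5] ⇒ +0.816188 -0.416972 = +0.399216;  D = -0.391592+0.077649i
d^4_{-2,1}: k∈[3..5] ⇒ +0.945592 -1.207704 +0.205663 = -0.056449;  D = +0.018784-0.053232i
d^4_{-1,1}: k∈[2..5] ⇒ +0.724613 -1.850941 +0.788004 -0.044730 = -0.383056;  D = -0.245770-0.293817i
d^4_{0,1}: k∈[1..4] ⇒ +0.351187 -1.794134 +1.527638 -0.216788 = -0.132097;  D = -0.130376+0.021255i
d^4_{1,1}: k∈[0..3] ⇒ +0.085102 -1.086919 +1.850941 -0.525336 = +0.323789;  D = +0.118103-0.301481i
d^4_{2,1}: k∈[0..2] ⇒ -0.333165 +1.418387 -0.805136 = +0.280087;  D = -0.172267-0.220845i
d^4_{3,1}: k∈[0..1] ⇒ +0.575143 -0.816188 = -0.241045;  D = +0.239089-0.030643i
d^4_{4,1}: single k=0 term ⇒ -0.500360;  D = +0.198305-0.459386i
Y_4^{m'}(θ=3.0116,φ=5.9165) and Σ D·Y over m':
  (-0.2843-0.3173i)·(+0.0000+0.0001i)  (-0.3916+0.0776i)·(-0.0012-0.0024i)  (+0.0188-0.0532i)·(+0.0246+0.0221i)  (-0.2458-0.2938i)·(-0.2204-0.0846i)  (-0.1304+0.0213i)·(+0.7762+0.0000i)  (+0.1181-0.3015i)·(+0.2204-0.0846i)  (-0.1723-0.2208i)·(+0.0246-0.0221i)  (+0.2391-0.0306i)·(+0.0012-0.0024i)  (+0.1983-0.4594i)·(+0.0000-0.0001i)
Y_4^1(R⁻¹ n̂) = -0.078008+0.023276i

Re=-0.0780 Im=0.0233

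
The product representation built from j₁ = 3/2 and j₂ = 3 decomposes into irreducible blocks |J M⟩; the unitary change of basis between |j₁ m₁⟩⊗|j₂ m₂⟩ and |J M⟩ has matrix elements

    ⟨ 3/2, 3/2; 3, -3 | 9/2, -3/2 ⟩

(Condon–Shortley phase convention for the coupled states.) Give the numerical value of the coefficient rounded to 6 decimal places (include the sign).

√[10·0!3!6!/10! · 3!0!0!6!3!6!] = √(1555200/7)
  +(−1)^0/∏(0,0,0,0,3,6)! = 1/4320  (running 1/4320)
⟨..|..⟩ = √(1555200/7)·(1/4320) = +0.109109

+√(1/84) ≈ +0.109109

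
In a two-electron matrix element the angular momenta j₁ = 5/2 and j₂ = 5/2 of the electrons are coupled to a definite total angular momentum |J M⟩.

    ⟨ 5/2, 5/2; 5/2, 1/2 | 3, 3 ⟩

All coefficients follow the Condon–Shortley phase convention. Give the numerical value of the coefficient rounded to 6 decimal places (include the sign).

+0.527046  (= +√(5/18))

j₁+j₂−J=2  J+j₁−j₂=3  J−j₁+j₂=3  j₁+j₂+J+1=9
(j₁±m₁, j₂±m₂, J±M) = (5,0,3,2,6,0)
P² = 1440
sum k=0..0:
  [0] +1/72 = 1/72
S = 1/72
C² = P²·S² = 5/18 ; C = +0.527046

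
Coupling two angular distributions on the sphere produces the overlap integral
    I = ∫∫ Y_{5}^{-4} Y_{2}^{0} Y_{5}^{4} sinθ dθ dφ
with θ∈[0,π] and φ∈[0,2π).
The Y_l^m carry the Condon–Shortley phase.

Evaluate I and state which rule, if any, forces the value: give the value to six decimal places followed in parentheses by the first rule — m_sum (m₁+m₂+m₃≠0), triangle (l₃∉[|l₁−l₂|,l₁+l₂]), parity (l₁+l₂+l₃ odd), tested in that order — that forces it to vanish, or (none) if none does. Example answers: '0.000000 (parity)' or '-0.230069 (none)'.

-0.097044 (none)

m-sum 0 ✓  L=12 even ✓  3≤5≤7 ✓
Π(2lᵢ+1) = 11×5×11 = 605
triangle coeff Δ(5,2,5) = 1/38610
Σ_t [0,2]: t=0:+1/2880 t=1:−1/576 t=2:+1/2880 = -1/960
(3j)²=10/429 [(5 2 5; 0 0 0)], sign=+1
Σ_t [1,2]: t=1:−1/40320 t=2:+1/20160 = 1/40320
(3j)²=6/715 [(5 2 5; -4 0 4)], sign=-1
⇒ 4πI² = 20/169
I = (-1)√(20/169/(4π)) = -0.09704356
No selection rule forces the value: the integral is nonzero (none).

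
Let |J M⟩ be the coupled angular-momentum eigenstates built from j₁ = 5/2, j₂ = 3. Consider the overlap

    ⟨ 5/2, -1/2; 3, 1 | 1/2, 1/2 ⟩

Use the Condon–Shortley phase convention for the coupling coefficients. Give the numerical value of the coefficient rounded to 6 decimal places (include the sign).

−√(4/21) = -0.436436

j₁+j₂−J=5  J+j₁−j₂=0  J−j₁+j₂=1  j₁+j₂+J+1=7
(j₁±m₁, j₂±m₂, J±M) = (2,3,4,2,1,0)
P² = 192/7
sum k=3..3:
  [3] −1/12 = -1/12
S = -1/12
C² = P²·S² = 4/21 ; C = -0.436436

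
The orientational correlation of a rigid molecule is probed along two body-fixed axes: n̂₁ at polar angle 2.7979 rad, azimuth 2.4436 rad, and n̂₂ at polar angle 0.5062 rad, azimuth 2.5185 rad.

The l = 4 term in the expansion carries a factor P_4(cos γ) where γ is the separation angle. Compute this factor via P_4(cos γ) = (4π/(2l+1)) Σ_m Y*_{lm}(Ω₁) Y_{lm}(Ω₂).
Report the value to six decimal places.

-0.428311

Term-by-term m-sum for l=4 (normalisation 4π/9 = 1.396263):
  term(m=-4) = (0.000133, -0.000041)   from Y*(Ω₁)=(-0.005360, -0.001954), Y(Ω₂)=(-0.019481, 0.014786)
  term(m=-3) = (-0.005485, 0.001254)   from Y*(Ω₁)=(-0.022529, -0.039058), Y(Ω₂)=(0.036693, -0.119261)
  term(m=-2) = (0.066946, -0.010104)   from Y*(Ω₁)=(0.034387, -0.194699), Y(Ω₂)=(0.109217, 0.324554)
  term(m=-1) = (-0.226584, 0.017003)   from Y*(Ω₁)=(0.368563, -0.309174), Y(Ω₂)=(-0.383564, -0.275625)
  term(m=+0) = (0.023223, 0.000000)   from Y*(Ω₁)=(0.413558, -0.000000), Y(Ω₂)=(0.056155, 0.000000)
  term(m=+1) = (-0.226584, -0.017003)   from Y*(Ω₁)=(-0.368563, -0.309174), Y(Ω₂)=(0.383564, -0.275625)
  term(m=+2) = (0.066946, 0.010104)   from Y*(Ω₁)=(0.034387, 0.194699), Y(Ω₂)=(0.109217, -0.324554)
  term(m=+3) = (-0.005485, -0.001254)   from Y*(Ω₁)=(0.022529, -0.039058), Y(Ω₂)=(-0.036693, -0.119261)
  term(m=+4) = (0.000133, 0.000041)   from Y*(Ω₁)=(-0.005360, 0.001954), Y(Ω₂)=(-0.019481, -0.014786)
Σ over m = (-0.306755, -0.000000); ×(4π/9) → (-0.428311, -0.000000). Real part: -0.428311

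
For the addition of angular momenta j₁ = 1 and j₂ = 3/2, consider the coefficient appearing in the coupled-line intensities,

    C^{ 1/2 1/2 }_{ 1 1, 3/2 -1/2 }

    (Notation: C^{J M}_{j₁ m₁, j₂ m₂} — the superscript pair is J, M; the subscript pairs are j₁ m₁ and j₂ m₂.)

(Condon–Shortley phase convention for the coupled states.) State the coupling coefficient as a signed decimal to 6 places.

triangle: 2!·0!·1!/4! = 2/24
(j±m)!: 2!·0!·1!·2!·1!·0! = 4
prefactor² = (2J+1)·Δ·N² = 2/3
  k=0: +1/(0!·2!·0!·1!·0!·0!) = 1/2
Σ = 1/2  ⇒  CG² = 2/3·(1/2)² = 1/6
CG = +√(1/6) = +0.408248

+0.408248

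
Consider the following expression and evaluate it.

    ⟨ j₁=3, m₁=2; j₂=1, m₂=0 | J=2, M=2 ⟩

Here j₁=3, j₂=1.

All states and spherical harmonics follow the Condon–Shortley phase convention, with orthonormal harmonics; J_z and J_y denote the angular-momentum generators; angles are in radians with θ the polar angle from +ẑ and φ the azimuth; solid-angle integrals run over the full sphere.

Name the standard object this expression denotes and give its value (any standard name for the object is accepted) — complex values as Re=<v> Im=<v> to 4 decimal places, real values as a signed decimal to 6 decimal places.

Clebsch–Gordan coefficient, −√(5/21) ≈ -0.487950

This is a Clebsch–Gordan (vector-coupling) coefficient.
√[5·2!4!0!/7! · 5!1!1!1!4!0!] = √(960/7)
  +(−1)^1/∏(1,1,0,0,4,0)! = -1/24  (running -1/24)
⟨..|..⟩ = √(960/7)·(-1/24) = -0.487950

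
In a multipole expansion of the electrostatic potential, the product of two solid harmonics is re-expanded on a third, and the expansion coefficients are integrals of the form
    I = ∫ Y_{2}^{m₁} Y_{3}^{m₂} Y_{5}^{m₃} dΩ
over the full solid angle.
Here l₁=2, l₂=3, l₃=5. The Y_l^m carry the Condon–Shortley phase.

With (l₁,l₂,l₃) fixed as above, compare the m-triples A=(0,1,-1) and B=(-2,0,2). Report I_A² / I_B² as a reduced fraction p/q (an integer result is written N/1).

18/7

l's match ⇒ only the (l;m) 3-j factors differ between A and B.
A: triangle coeff Δ(2,3,5) = 1/2310; Σ_t [0,0]: t=0:+1/192 = 1/192; (3j)²=3/77 [(2 3 5; 0 1 -1)], sign=+1
B: triangle coeff Δ(2,3,5) = 1/2310; Σ_t [0,0]: t=0:+1/864 = 1/864; (3j)²=1/66 [(2 3 5; -2 0 2)], sign=-1
I_A²/I_B² = (3/77)/(1/66) = 18/7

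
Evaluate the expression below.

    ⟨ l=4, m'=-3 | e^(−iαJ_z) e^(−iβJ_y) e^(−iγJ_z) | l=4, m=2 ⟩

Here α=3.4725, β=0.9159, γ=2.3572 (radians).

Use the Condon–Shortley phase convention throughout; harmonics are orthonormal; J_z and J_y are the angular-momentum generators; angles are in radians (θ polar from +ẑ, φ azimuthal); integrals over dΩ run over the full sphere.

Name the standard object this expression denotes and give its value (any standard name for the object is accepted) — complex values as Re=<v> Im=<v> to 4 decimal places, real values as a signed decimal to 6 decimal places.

Wigner D-matrix element, Re=0.1052 Im=-0.0689

This is a Wigner D-matrix element — the rotation-matrix element ⟨l m'| R(α,β,γ) |l m⟩ in the angular-momentum basis.
First d^4_{-3,2}(β=0.9159), then the phase factors e^{-i(-3)α} and e^{-i(2)γ}:
With c≡cos(β/2)=0.896961 and s≡sin(β/2)=0.442110, N=[1·5040·720·2]^{1/2}=2693.993318
k∈{5,6} keeps every argument non-negative
  k=5: (−1)^0·2693.9933/(240)·0.8970^3·0.4421^5 = +0.136823
  k=6: (−1)^1·2693.9933/(720)·0.8970^1·0.4421^7 = -0.011080
d^4_{-3,2}(0.9159) = +0.136823 -0.011080 = +0.125743
Attach z-rotation phases: D = e^{-i(-3)(3.4725)}·(+0.125743)·e^{-i(2)(2.3572)} = +0.105173-0.068919i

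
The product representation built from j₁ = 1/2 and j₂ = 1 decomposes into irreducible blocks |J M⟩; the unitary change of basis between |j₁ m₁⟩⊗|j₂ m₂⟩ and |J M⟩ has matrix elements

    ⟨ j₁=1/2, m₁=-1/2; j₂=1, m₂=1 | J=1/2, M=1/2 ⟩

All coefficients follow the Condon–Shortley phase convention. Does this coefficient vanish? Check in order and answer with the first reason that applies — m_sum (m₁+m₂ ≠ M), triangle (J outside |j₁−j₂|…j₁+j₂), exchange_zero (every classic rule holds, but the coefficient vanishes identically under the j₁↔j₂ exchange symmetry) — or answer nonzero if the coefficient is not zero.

nonzero

m-sum: m₁+m₂ = -1/2+1 = 1/2, M = 1/2  ✓
triangle: |j₁−j₂| = 1/2 ≤ J = 1/2 ≤ j₁+j₂ = 3/2  ✓
exchange: j₁≠j₂ or m₁≠m₂ — the exchange symmetry imposes no constraint here
value check: CG = −√(2/3) = -0.816497 ≠ 0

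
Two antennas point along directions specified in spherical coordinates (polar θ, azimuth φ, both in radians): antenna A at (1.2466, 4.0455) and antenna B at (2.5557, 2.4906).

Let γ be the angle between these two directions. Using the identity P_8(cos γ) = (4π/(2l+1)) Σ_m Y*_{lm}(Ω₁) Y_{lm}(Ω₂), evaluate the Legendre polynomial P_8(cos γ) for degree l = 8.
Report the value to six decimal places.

-0.166803

Term-by-term m-sum for l=8 (normalisation 4π/17 = 0.739198):
  [-8]  conj(Y_{8,-8})(Ω₁) = 0.19595 + 0.27290j ; Y_{8,-8}(Ω₂) = 0.00214 - 0.00396j ; Δ = 0.00150 - 0.00019j
  [-7]  conj(Y_{8,-7})(Ω₁) = -0.45117 - 0.01994j ; Y_{8,-7}(Ω₂) = -0.00420 - 0.02682j ; Δ = 0.00136 + 0.01218j
  [-6]  conj(Y_{8,-6})(Ω₁) = 0.09304 - 0.10802j ; Y_{8,-6}(Ω₂) = -0.07311 - 0.07009j ; Δ = -0.01437 + 0.00138j
  [-5]  conj(Y_{8,-5})(Ω₁) = -0.05615 - 0.28754j ; Y_{8,-5}(Ω₂) = -0.25798 - 0.02937j ; Δ = 0.00604 + 0.07583j
  [-4]  conj(Y_{8,-4})(Ω₁) = 0.23547 + 0.12081j ; Y_{8,-4}(Ω₂) = -0.38784 + 0.23123j ; Δ = -0.11926 + 0.00759j
  [-3]  conj(Y_{8,-3})(Ω₁) = 0.16443 - 0.07538j ; Y_{8,-3}(Ω₂) = -0.17194 + 0.42776j ; Δ = 0.00398 + 0.08330j
  [-2]  conj(Y_{8,-2})(Ω₁) = -0.06979 + 0.28892j ; Y_{8,-2}(Ω₂) = 0.02192 + 0.07958j ; Δ = -0.02452 + 0.00078j
  [-1]  conj(Y_{8,-1})(Ω₁) = 0.07910 + 0.10049j ; Y_{8,-1}(Ω₂) = -0.30880 - 0.23523j ; Δ = -0.00079 - 0.04964j
  [+0]  conj(Y_{8,0})(Ω₁) = -0.30320 + 0.00000j ; Y_{8,0}(Ω₂) = -0.21927 + 0.00000j ; Δ = 0.06648 + 0.00000j
  [+1]  conj(Y_{8,1})(Ω₁) = -0.07910 + 0.10049j ; Y_{8,1}(Ω₂) = 0.30880 - 0.23523j ; Δ = -0.00079 + 0.04964j
  [+2]  conj(Y_{8,2})(Ω₁) = -0.06979 - 0.28892j ; Y_{8,2}(Ω₂) = 0.02192 - 0.07958j ; Δ = -0.02452 - 0.00078j
  [+3]  conj(Y_{8,3})(Ω₁) = -0.16443 - 0.07538j ; Y_{8,3}(Ω₂) = 0.17194 + 0.42776j ; Δ = 0.00398 - 0.08330j
  [+4]  conj(Y_{8,4})(Ω₁) = 0.23547 - 0.12081j ; Y_{8,4}(Ω₂) = -0.38784 - 0.23123j ; Δ = -0.11926 - 0.00759j
  [+5]  conj(Y_{8,5})(Ω₁) = 0.05615 - 0.28754j ; Y_{8,5}(Ω₂) = 0.25798 - 0.02937j ; Δ = 0.00604 - 0.07583j
  [+6]  conj(Y_{8,6})(Ω₁) = 0.09304 + 0.10802j ; Y_{8,6}(Ω₂) = -0.07311 + 0.07009j ; Δ = -0.01437 - 0.00138j
  [+7]  conj(Y_{8,7})(Ω₁) = 0.45117 - 0.01994j ; Y_{8,7}(Ω₂) = 0.00420 - 0.02682j ; Δ = 0.00136 - 0.01218j
  [+8]  conj(Y_{8,8})(Ω₁) = 0.19595 - 0.27290j ; Y_{8,8}(Ω₂) = 0.00214 + 0.00396j ; Δ = 0.00150 + 0.00019j
Σ over m = -0.22565 - 0.00000j; ×(4π/17) → -0.16680 - 0.00000j. Real part: -0.166803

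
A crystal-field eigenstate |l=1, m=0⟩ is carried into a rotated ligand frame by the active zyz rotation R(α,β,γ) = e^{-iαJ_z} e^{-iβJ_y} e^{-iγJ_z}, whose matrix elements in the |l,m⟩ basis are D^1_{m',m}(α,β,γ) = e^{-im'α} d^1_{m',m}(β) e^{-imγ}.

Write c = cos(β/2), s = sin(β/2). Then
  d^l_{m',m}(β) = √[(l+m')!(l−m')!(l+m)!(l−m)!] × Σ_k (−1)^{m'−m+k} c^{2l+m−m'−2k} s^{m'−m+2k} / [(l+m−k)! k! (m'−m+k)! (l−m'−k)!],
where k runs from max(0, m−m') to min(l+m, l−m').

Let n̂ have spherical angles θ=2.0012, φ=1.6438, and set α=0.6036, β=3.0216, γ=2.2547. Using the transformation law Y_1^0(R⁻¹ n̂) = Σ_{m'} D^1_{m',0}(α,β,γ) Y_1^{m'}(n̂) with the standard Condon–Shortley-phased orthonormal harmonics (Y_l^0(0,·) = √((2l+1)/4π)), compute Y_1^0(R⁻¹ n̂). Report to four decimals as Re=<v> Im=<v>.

Re=0.2293 Im=0.0000

Need the full column D^1_{m',0} for m'=−1..1 at α=0.6036, β=3.0216, γ=2.2547.
cos(β/2)=0.059960, sin(β/2)=0.998201
d^1_{-1,0}: single k=1 term ⇒ +0.084644;  D = +0.069687+0.048045i
d^1_{0,0}: k∈[0..1] ⇒ +0.003595 -0.996405 = -0.992810;  D = -0.992810+0.000000i
d^1_{1,0}: single k=0 term ⇒ -0.084644;  D = -0.069687+0.048045i
Y_1^{m'}(θ=2.0012,φ=1.6438) and Σ D·Y over m':
  (+0.0697+0.0480i)·(-0.0229-0.3131i)  (-0.9928+0.0000i)·(-0.2039+0.0000i)  (-0.0697+0.0480i)·(+0.0229-0.3131i)
Y_1^0(R⁻¹ n̂) = +0.229296+0.000000i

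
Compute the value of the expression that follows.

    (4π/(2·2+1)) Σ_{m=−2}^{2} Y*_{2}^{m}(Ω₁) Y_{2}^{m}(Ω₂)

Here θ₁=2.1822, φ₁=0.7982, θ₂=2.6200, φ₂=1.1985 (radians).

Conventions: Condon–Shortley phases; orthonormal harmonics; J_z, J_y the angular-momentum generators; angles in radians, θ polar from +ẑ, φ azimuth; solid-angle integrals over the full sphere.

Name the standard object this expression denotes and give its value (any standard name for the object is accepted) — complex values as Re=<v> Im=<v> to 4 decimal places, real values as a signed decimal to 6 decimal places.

This sum is the spherical-harmonic addition theorem: it equals the Legendre polynomial P_l(cos γ) of the angle γ between the two directions.
Term-by-term m-sum for l=2 (normalisation 4π/5 = 2.513274):
  term(m=-2) = 0.01729 - 0.01783j   from Y*(Ω₁)=-0.00663 + 0.25891j, Y(Ω₂)=-0.07052 - 0.06499j
  term(m=-1) = 0.11161 - 0.04723j   from Y*(Ω₁)=-0.25346 - 0.26003j, Y(Ω₂)=-0.12140 + 0.31088j
  term(m=+0) = -0.00144 + 0.00000j   from Y*(Ω₁)=-0.00363 + 0.00000j, Y(Ω₂)=0.39588 + 0.00000j
  term(m=+1) = 0.11161 + 0.04723j   from Y*(Ω₁)=0.25346 - 0.26003j, Y(Ω₂)=0.12140 + 0.31088j
  term(m=+2) = 0.01729 + 0.01783j   from Y*(Ω₁)=-0.00663 - 0.25891j, Y(Ω₂)=-0.07052 + 0.06499j
Total Σ_m = 0.25637 + 0.00000j. Multiply by 2.513274: 0.64432 + 0.00000j. P_2(cos γ) = 0.644325

Legendre polynomial (addition theorem), +0.644325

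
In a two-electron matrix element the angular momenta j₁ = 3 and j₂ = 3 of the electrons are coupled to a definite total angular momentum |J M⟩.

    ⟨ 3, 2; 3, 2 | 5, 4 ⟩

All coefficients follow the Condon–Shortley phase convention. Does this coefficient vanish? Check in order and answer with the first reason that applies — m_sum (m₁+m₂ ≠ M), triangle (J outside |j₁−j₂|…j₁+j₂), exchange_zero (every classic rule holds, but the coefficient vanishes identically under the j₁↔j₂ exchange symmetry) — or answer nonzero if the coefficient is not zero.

m-sum: m₁+m₂ = 2+2 = 4, M = 4  ✓
triangle: |j₁−j₂| = 0 ≤ J = 5 ≤ j₁+j₂ = 6  ✓
exchange: j₁=j₂ and m₁=m₂, and (−1)^(j₁+j₂−J) = (−1)^1 = −1 forces ⟨j₁m₁;j₂m₂|JM⟩ = −⟨j₂m₂;j₁m₁|JM⟩ = −⟨j₁m₁;j₂m₂|JM⟩ ⇒ the coefficient vanishes identically
Racah sum check: Σ_k collapses to 0 ⇒ CG = 0

exchange_zero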